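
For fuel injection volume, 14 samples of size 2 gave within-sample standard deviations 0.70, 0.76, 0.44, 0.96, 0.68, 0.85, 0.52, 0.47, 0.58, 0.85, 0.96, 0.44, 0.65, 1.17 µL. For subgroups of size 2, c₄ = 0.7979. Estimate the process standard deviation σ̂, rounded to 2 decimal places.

0.90

s̄ = (0.70 + 0.76 + 0.44 + 0.96 + 0.68 + 0.85 + 0.52 + 0.47 + 0.58 + 0.85 + 0.96 + 0.44 + 0.65 + 1.17) / 14 = 0.7164
σ̂ = s̄ / c₄ = 0.7164 / 0.7979 = 0.8979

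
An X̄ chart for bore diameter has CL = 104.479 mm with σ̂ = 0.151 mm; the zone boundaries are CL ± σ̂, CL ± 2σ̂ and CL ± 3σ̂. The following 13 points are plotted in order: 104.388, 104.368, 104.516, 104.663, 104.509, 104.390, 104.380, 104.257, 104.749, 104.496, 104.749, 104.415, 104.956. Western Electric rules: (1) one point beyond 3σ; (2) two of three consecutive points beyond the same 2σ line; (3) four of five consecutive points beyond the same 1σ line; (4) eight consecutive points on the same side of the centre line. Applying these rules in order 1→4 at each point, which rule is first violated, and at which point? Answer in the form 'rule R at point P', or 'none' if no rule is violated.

rule 1 at point 13

Zone of each point (C = within 1σ̂, B = 1σ̂–2σ̂, A = 2σ̂–3σ̂, * = beyond 3σ̂; sign = side of CL): 1:-C, 2:-C, 3:+C, 4:+B, 5:+C, 6:-C, 7:-C, 8:-B, 9:+B, 10:+C, 11:+B, 12:-C, 13:+*
Rule 1 (one point beyond the 3σ limits) is satisfied at point 13.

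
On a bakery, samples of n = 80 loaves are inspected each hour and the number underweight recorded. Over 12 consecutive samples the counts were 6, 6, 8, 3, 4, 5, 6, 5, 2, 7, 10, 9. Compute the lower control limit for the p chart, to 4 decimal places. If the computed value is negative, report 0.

p̄ = Σdᵢ / (k·n) = 71 / (12 × 80) = 0.07396
LCL = p̄ − 3·√(p̄(1−p̄)/n) = 0.07396 − 3 × 0.02926 = -0.01382 → 0 (negative, so LCL = 0)

0.0000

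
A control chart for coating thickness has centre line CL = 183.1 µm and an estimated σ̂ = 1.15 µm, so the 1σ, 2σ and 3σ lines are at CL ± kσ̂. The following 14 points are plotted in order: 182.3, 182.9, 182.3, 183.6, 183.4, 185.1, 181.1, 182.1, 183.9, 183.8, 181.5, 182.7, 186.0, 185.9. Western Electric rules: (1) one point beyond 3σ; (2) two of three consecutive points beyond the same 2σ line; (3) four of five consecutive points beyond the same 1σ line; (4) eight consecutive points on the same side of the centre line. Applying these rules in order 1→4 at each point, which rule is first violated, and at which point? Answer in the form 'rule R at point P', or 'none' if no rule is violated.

Zone of each point (C = within 1σ̂, B = 1σ̂–2σ̂, A = 2σ̂–3σ̂, * = beyond 3σ̂; sign = side of CL): 1:-C, 2:-C, 3:-C, 4:+C, 5:+C, 6:+B, 7:-B, 8:-C, 9:+C, 10:+C, 11:-B, 12:-C, 13:+A, 14:+A
Rule 2 (two of three consecutive points beyond the same 2σ limit) is satisfied at point 14.

rule 2 at point 14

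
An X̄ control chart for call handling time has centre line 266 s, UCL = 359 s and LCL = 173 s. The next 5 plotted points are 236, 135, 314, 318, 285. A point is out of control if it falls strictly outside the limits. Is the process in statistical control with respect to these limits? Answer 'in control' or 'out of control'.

Compare each point to [173, 359]: sample 2 = 135 < LCL.

out of control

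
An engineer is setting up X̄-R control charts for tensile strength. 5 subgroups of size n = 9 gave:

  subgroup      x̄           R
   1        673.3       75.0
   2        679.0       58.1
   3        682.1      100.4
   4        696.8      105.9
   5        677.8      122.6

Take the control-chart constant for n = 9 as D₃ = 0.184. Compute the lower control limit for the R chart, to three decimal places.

17.002

R̄ = (75.0 + 58.1 + 100.4 + 105.9 + 122.6) / 5 = 462.0000 / 5 = 92.4000
LCL_R = D₃·R̄ = 0.184 × 92.4000 = 17.0016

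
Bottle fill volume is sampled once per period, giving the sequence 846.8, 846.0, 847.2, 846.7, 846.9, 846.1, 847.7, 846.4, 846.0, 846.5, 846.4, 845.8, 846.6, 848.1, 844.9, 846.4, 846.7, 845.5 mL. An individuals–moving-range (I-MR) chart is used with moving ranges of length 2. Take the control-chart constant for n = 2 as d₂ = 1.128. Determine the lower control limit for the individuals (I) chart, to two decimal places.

X̄ = (846.8 + 846.0 + 847.2 + 846.7 + 846.9 + 846.1 + 847.7 + 846.4 + 846.0 + 846.5 + 846.4 + 845.8 + 846.6 + 848.1 + 844.9 + 846.4 + 846.7 + 845.5) / 18 = 846.4833
Moving ranges: 0.8, 1.2, 0.5, 0.2, 0.8, 1.6, 1.3, 0.4, 0.5, 0.1, 0.6, 0.8, 1.5, 3.2, 1.5, 0.3, 1.2; M̄R̄ = 16.5000 / 17 = 0.9706
LCL = X̄ − 3·M̄R̄/d₂ = 846.4833 − 3 × 0.9706 / 1.128 = 843.9020

843.90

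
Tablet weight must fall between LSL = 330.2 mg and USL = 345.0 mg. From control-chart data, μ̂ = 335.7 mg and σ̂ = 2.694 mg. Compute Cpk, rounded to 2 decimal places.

0.68

Cpu = (USL − μ̂) / (3σ̂) = (345.0 − 335.7) / (3 × 2.694) = 1.1507; Cpl = (μ̂ − LSL) / (3σ̂) = (335.7 − 330.2) / (3 × 2.694) = 0.6805; Cpk = min(Cpu, Cpl) = 0.6805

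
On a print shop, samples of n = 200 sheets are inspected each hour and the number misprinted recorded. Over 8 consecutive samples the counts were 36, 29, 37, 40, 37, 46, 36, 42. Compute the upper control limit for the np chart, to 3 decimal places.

54.498

p̄ = Σdᵢ / (k·n) = 303 / (8 × 200) = 0.18937
UCL = np̄ + 3·√(np̄(1−p̄)) = 37.8750 + 3 × √(37.8750×0.81063) = 37.8750 + 3 × 5.5410 = 54.4979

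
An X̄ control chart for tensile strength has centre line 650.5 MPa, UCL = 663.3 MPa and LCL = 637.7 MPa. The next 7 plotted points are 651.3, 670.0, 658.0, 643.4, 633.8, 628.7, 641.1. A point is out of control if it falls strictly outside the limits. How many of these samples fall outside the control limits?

Compare each point to [637.7, 663.3]: sample 2 = 670.0 > UCL; sample 5 = 633.8 < LCL; sample 6 = 628.7 < LCL.

3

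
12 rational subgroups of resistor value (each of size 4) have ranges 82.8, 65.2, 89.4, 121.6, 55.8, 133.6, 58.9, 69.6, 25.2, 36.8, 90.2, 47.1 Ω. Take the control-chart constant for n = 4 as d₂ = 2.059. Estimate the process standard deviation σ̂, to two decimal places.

35.46

R̄ = (82.8 + 65.2 + 89.4 + 121.6 + 55.8 + 133.6 + 58.9 + 69.6 + 25.2 + 36.8 + 90.2 + 47.1) / 12 = 73.0167
σ̂ = R̄ / d₂ = 73.0167 / 2.059 = 35.4622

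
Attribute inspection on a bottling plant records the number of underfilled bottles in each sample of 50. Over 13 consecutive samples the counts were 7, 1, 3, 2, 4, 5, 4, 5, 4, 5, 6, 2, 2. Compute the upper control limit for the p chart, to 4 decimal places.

0.1900

p̄ = Σdᵢ / (k·n) = 50 / (13 × 50) = 0.07692
UCL = p̄ + 3·√(p̄(1−p̄)/n) = 0.07692 + 3 × √(0.07692×0.92308/50) = 0.07692 + 3 × 0.03768 = 0.18998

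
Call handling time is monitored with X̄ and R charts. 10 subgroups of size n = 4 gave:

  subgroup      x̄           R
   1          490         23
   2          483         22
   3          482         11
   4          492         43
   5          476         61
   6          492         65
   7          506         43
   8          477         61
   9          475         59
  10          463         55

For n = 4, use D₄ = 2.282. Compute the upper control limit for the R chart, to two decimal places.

R̄ = (23 + 22 + 11 + 43 + 61 + 65 + 43 + 61 + 59 + 55) / 10 = 443.0000 / 10 = 44.3000
UCL_R = D₄·R̄ = 2.282 × 44.3000 = 101.0926

101.09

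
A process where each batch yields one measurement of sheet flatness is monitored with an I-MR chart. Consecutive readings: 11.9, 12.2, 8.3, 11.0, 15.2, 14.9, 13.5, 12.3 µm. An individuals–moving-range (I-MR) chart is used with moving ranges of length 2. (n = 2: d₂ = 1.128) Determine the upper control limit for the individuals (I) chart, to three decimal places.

X̄ = (11.9 + 12.2 + 8.3 + 11.0 + 15.2 + 14.9 + 13.5 + 12.3) / 8 = 12.4125
Moving ranges: 0.3, 3.9, 2.7, 4.2, 0.3, 1.4, 1.2; M̄R̄ = 14.0000 / 7 = 2.0000
UCL = X̄ + 3·M̄R̄/d₂ = 12.4125 + 3 × 2.0000 / 1.128 = 17.7316

17.732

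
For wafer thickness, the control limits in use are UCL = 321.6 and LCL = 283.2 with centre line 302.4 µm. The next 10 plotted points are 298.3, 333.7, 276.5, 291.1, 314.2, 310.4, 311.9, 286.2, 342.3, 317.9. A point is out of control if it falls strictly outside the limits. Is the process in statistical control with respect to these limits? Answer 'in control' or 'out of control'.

Compare each point to [283.2, 321.6]: sample 2 = 333.7 > UCL; sample 3 = 276.5 < LCL; sample 9 = 342.3 > UCL.

out of control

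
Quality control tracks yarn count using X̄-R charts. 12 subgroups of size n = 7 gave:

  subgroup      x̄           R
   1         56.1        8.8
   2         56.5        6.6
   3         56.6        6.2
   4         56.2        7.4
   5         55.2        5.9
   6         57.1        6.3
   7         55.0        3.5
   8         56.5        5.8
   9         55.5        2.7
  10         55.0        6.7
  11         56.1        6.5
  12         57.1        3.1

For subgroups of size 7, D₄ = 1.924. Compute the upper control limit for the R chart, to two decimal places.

11.14

R̄ = (8.8 + 6.6 + 6.2 + 7.4 + 5.9 + 6.3 + 3.5 + 5.8 + 2.7 + 6.7 + 6.5 + 3.1) / 12 = 69.5000 / 12 = 5.7917
UCL_R = D₄·R̄ = 1.924 × 5.7917 = 11.1432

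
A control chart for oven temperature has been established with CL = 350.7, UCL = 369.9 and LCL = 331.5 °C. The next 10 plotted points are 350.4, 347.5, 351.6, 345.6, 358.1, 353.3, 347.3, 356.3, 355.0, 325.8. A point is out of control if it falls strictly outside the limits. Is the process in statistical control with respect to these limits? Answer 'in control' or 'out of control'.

Compare each point to [331.5, 369.9]: sample 10 = 325.8 < LCL.

out of control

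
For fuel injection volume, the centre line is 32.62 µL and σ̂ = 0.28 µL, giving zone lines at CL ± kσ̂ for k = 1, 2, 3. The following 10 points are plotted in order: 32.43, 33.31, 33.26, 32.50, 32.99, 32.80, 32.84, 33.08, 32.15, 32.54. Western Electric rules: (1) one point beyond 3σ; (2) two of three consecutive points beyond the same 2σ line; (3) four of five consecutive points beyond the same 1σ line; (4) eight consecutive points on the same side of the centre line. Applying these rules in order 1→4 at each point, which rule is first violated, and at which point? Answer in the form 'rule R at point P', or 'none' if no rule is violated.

rule 2 at point 3

Zone of each point (C = within 1σ̂, B = 1σ̂–2σ̂, A = 2σ̂–3σ̂, * = beyond 3σ̂; sign = side of CL): 1:-C, 2:+A, 3:+A, 4:-C, 5:+B, 6:+C, 7:+C, 8:+B, 9:-B, 10:-C
Rule 2 (two of three consecutive points beyond the same 2σ limit) is satisfied at point 3.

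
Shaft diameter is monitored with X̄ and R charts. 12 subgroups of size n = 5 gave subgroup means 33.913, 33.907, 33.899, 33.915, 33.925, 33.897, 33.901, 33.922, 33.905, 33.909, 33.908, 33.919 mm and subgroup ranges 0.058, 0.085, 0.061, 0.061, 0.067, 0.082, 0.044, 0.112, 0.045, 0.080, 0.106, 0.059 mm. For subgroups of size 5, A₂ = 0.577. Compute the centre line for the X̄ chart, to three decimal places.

X̄̄ = (33.913 + 33.907 + 33.899 + 33.915 + 33.925 + 33.897 + 33.901 + 33.922 + 33.905 + 33.909 + 33.908 + 33.919) / 12 = 406.9200 / 12 = 33.9100
CL = X̄̄ = 33.9100

33.910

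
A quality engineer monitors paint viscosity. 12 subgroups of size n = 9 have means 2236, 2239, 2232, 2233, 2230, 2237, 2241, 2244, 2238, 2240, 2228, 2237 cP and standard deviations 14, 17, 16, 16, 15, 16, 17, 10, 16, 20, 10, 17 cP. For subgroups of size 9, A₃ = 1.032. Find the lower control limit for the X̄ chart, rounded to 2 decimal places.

X̄̄ = (2236 + 2239 + 2232 + 2233 + 2230 + 2237 + 2241 + 2244 + 2238 + 2240 + 2228 + 2237) / 12 = 2236.2500
s̄ = (14 + 17 + 16 + 16 + 15 + 16 + 17 + 10 + 16 + 20 + 10 + 17) / 12 = 15.3333
LCL = X̄̄ − A₃·s̄ = 2236.2500 − 1.032 × 15.3333 = 2220.4260

2220.43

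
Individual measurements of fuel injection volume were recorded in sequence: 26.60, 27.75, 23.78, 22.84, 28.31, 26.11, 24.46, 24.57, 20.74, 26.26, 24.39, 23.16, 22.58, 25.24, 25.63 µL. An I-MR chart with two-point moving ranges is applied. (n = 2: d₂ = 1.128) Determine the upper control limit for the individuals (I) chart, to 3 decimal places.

30.825

X̄ = (26.60 + 27.75 + 23.78 + 22.84 + 28.31 + 26.11 + 24.46 + 24.57 + 20.74 + 26.26 + 24.39 + 23.16 + 22.58 + 25.24 + 25.63) / 15 = 24.8280
Moving ranges: 1.15, 3.97, 0.94, 5.47, 2.20, 1.65, 0.11, 3.83, 5.52, 1.87, 1.23, 0.58, 2.66, 0.39; M̄R̄ = 31.5700 / 14 = 2.2550
UCL = X̄ + 3·M̄R̄/d₂ = 24.8280 + 3 × 2.2550 / 1.128 = 30.8253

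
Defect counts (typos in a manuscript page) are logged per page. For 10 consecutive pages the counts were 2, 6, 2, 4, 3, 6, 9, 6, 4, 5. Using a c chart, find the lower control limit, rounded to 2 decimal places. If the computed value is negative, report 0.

0.00

c̄ = (2 + 6 + 2 + 4 + 3 + 6 + 9 + 6 + 4 + 5) / 10 = 47 / 10 = 4.7000
LCL = c̄ − 3√c̄ = 4.7000 − 3 × 2.1679 = -1.8038 → 0 (cannot be negative)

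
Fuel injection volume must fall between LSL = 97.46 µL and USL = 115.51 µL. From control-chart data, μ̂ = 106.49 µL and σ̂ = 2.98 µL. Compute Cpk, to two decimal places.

1.01

Cpu = (USL − μ̂) / (3σ̂) = (115.51 − 106.49) / (3 × 2.98) = 1.0089; Cpl = (μ̂ − LSL) / (3σ̂) = (106.49 − 97.46) / (3 × 2.98) = 1.0101; Cpk = min(Cpu, Cpl) = 1.0089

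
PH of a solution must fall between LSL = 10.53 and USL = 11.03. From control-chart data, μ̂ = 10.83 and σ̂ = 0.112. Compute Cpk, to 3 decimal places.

Cpu = (USL − μ̂) / (3σ̂) = (11.03 − 10.83) / (3 × 0.112) = 0.5952; Cpl = (μ̂ − LSL) / (3σ̂) = (10.83 − 10.53) / (3 × 0.112) = 0.8929; Cpk = min(Cpu, Cpl) = 0.5952

0.595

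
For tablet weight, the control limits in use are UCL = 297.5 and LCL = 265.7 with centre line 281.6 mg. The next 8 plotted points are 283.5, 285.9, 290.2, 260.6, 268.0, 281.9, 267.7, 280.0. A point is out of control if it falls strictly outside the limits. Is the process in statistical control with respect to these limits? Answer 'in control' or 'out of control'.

Compare each point to [265.7, 297.5]: sample 4 = 260.6 < LCL.

out of control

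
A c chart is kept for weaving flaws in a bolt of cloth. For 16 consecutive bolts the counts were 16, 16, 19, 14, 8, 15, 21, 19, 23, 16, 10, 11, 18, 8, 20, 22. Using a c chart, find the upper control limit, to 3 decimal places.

28.000

c̄ = (16 + 16 + 19 + 14 + 8 + 15 + 21 + 19 + 23 + 16 + 10 + 11 + 18 + 8 + 20 + 22) / 16 = 256 / 16 = 16.0000
UCL = c̄ + 3√c̄ = 16.0000 + 3 × √16.0000 = 16.0000 + 3 × 4.0000 = 28.0000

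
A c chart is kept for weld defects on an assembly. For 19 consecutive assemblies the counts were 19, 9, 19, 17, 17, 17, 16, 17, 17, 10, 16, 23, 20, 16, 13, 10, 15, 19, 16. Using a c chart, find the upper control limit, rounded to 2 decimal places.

c̄ = (19 + 9 + 19 + 17 + 17 + 17 + 16 + 17 + 17 + 10 + 16 + 23 + 20 + 16 + 13 + 10 + 15 + 19 + 16) / 19 = 306 / 19 = 16.1053
UCL = c̄ + 3√c̄ = 16.1053 + 3 × √16.1053 = 16.1053 + 3 × 4.0131 = 28.1447

28.14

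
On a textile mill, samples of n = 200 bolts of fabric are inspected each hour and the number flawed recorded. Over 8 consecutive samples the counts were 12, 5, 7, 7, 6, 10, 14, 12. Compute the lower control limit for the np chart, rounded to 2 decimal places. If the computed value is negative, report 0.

p̄ = Σdᵢ / (k·n) = 73 / (8 × 200) = 0.04562
LCL = np̄ − 3·√(np̄(1−p̄)) = 9.1250 − 3 × 2.9510 = 0.2719

0.27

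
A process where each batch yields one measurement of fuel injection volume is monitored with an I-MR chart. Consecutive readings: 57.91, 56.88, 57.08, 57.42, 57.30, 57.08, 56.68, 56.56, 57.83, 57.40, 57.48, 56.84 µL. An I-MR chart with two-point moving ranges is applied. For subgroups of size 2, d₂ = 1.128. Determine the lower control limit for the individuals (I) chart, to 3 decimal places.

X̄ = (57.91 + 56.88 + 57.08 + 57.42 + 57.30 + 57.08 + 56.68 + 56.56 + 57.83 + 57.40 + 57.48 + 56.84) / 12 = 57.2050
Moving ranges: 1.03, 0.20, 0.34, 0.12, 0.22, 0.40, 0.12, 1.27, 0.43, 0.08, 0.64; M̄R̄ = 4.8500 / 11 = 0.4409
LCL = X̄ − 3·M̄R̄/d₂ = 57.2050 − 3 × 0.4409 / 1.128 = 56.0324

56.032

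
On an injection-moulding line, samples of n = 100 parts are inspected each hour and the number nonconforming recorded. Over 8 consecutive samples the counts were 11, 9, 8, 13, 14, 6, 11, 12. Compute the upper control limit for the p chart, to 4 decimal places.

p̄ = Σdᵢ / (k·n) = 84 / (8 × 100) = 0.10500
UCL = p̄ + 3·√(p̄(1−p̄)/n) = 0.10500 + 3 × √(0.10500×0.89500/100) = 0.10500 + 3 × 0.03066 = 0.19697

0.1970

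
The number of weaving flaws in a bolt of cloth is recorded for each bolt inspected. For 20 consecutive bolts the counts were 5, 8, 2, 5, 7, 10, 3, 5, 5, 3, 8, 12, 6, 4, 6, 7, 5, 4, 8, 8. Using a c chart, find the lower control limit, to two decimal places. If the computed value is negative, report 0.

0.00

c̄ = (5 + 8 + 2 + 5 + 7 + 10 + 3 + 5 + 5 + 3 + 8 + 12 + 6 + 4 + 6 + 7 + 5 + 4 + 8 + 8) / 20 = 121 / 20 = 6.0500
LCL = c̄ − 3√c̄ = 6.0500 − 3 × 2.4597 = -1.3290 → 0 (cannot be negative)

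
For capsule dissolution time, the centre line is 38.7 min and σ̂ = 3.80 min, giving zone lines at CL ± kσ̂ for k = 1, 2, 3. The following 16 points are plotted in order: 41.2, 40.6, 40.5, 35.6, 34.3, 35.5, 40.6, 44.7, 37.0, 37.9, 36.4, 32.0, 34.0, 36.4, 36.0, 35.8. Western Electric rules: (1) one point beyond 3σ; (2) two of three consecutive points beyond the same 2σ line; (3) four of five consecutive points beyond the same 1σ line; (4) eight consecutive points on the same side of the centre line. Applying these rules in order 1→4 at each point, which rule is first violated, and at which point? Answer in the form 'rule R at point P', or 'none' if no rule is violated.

rule 4 at point 16

Zone of each point (C = within 1σ̂, B = 1σ̂–2σ̂, A = 2σ̂–3σ̂, * = beyond 3σ̂; sign = side of CL): 1:+C, 2:+C, 3:+C, 4:-C, 5:-B, 6:-C, 7:+C, 8:+B, 9:-C, 10:-C, 11:-C, 12:-B, 13:-B, 14:-C, 15:-C, 16:-C
Rule 4 (eight consecutive points on the same side of the centre line) is satisfied at point 16.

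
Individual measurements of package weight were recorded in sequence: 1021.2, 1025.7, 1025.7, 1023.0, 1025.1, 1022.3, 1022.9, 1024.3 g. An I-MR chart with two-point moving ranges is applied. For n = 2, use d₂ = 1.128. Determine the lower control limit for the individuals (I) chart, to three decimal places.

1018.418

X̄ = (1021.2 + 1025.7 + 1025.7 + 1023.0 + 1025.1 + 1022.3 + 1022.9 + 1024.3) / 8 = 1023.7750
Moving ranges: 4.5, 0.0, 2.7, 2.1, 2.8, 0.6, 1.4; M̄R̄ = 14.1000 / 7 = 2.0143
LCL = X̄ − 3·M̄R̄/d₂ = 1023.7750 − 3 × 2.0143 / 1.128 = 1018.4179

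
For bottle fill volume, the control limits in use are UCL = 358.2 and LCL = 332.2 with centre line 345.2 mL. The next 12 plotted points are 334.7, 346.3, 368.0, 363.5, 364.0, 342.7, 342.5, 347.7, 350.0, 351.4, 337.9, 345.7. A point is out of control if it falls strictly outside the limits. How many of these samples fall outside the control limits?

3

Compare each point to [332.2, 358.2]: sample 3 = 368.0 > UCL; sample 4 = 363.5 > UCL; sample 5 = 364.0 > UCL.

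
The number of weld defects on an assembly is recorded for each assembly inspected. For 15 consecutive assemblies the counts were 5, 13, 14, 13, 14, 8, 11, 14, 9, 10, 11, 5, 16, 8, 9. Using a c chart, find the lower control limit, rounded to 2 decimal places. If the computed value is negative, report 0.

0.87

c̄ = (5 + 13 + 14 + 13 + 14 + 8 + 11 + 14 + 9 + 10 + 11 + 5 + 16 + 8 + 9) / 15 = 160 / 15 = 10.6667
LCL = c̄ − 3√c̄ = 10.6667 − 3 × 3.2660 = 0.8687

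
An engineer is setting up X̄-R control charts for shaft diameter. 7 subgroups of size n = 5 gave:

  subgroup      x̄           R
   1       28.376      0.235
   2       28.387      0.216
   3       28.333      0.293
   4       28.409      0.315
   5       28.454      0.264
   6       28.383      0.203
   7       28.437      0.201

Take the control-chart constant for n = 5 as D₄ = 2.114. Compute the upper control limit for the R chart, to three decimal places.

R̄ = (0.235 + 0.216 + 0.293 + 0.315 + 0.264 + 0.203 + 0.201) / 7 = 1.7270 / 7 = 0.2467
UCL_R = D₄·R̄ = 2.114 × 0.2467 = 0.5216

0.522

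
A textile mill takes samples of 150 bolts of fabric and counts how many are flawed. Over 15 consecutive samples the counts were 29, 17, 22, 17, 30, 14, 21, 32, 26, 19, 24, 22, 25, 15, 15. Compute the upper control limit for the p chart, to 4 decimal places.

0.2322

p̄ = Σdᵢ / (k·n) = 328 / (15 × 150) = 0.14578
UCL = p̄ + 3·√(p̄(1−p̄)/n) = 0.14578 + 3 × √(0.14578×0.85422/150) = 0.14578 + 3 × 0.02881 = 0.23222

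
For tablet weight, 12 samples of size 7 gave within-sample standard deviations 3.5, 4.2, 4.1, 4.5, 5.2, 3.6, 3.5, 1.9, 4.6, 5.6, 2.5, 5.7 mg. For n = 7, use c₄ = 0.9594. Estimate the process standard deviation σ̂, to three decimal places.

4.247

s̄ = (3.5 + 4.2 + 4.1 + 4.5 + 5.2 + 3.6 + 3.5 + 1.9 + 4.6 + 5.6 + 2.5 + 5.7) / 12 = 4.0750
σ̂ = s̄ / c₄ = 4.0750 / 0.9594 = 4.2474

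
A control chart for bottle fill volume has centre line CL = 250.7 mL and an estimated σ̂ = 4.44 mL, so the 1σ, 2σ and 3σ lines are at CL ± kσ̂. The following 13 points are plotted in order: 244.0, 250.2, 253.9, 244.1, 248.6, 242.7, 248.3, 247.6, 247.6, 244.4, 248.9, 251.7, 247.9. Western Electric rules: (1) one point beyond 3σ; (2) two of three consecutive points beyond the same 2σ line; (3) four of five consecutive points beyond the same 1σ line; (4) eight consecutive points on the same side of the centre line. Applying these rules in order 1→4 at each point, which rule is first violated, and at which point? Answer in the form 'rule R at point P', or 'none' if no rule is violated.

rule 4 at point 11

Zone of each point (C = within 1σ̂, B = 1σ̂–2σ̂, A = 2σ̂–3σ̂, * = beyond 3σ̂; sign = side of CL): 1:-B, 2:-C, 3:+C, 4:-B, 5:-C, 6:-B, 7:-C, 8:-C, 9:-C, 10:-B, 11:-C, 12:+C, 13:-C
Rule 4 (eight consecutive points on the same side of the centre line) is satisfied at point 11.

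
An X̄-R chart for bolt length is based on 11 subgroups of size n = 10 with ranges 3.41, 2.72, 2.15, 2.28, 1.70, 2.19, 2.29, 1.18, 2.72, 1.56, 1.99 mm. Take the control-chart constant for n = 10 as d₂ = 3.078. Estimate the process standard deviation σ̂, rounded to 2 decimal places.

0.71

R̄ = (3.41 + 2.72 + 2.15 + 2.28 + 1.70 + 2.19 + 2.29 + 1.18 + 2.72 + 1.56 + 1.99) / 11 = 2.1991
σ̂ = R̄ / d₂ = 2.1991 / 3.078 = 0.7145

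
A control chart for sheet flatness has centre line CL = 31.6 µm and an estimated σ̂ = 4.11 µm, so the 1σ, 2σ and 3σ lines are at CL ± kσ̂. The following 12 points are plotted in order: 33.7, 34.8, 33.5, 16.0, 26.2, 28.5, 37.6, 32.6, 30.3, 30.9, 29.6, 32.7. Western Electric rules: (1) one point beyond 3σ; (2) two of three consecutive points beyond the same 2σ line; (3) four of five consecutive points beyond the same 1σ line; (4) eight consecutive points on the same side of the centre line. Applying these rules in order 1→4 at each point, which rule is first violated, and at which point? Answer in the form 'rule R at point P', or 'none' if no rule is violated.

Zone of each point (C = within 1σ̂, B = 1σ̂–2σ̂, A = 2σ̂–3σ̂, * = beyond 3σ̂; sign = side of CL): 1:+C, 2:+C, 3:+C, 4:-*, 5:-B, 6:-C, 7:+B, 8:+C, 9:-C, 10:-C, 11:-C, 12:+C
Rule 1 (one point beyond the 3σ limits) is satisfied at point 4.

rule 1 at point 4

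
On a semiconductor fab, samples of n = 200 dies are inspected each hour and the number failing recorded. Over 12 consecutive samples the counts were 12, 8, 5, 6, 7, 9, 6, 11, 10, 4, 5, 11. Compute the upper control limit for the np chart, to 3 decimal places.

p̄ = Σdᵢ / (k·n) = 94 / (12 × 200) = 0.03917
UCL = np̄ + 3·√(np̄(1−p̄)) = 7.8333 + 3 × √(7.8333×0.96083) = 7.8333 + 3 × 2.7435 = 16.0637

16.064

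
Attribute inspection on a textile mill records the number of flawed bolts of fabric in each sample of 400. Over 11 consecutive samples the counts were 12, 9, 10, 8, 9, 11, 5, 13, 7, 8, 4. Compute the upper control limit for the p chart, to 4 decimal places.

p̄ = Σdᵢ / (k·n) = 96 / (11 × 400) = 0.02182
UCL = p̄ + 3·√(p̄(1−p̄)/n) = 0.02182 + 3 × √(0.02182×0.97818/400) = 0.02182 + 3 × 0.00730 = 0.04373

0.0437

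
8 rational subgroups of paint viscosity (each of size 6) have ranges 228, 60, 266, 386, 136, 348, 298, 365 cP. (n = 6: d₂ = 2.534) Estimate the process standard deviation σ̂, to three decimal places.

102.950

R̄ = (228 + 60 + 266 + 386 + 136 + 348 + 298 + 365) / 8 = 260.8750
σ̂ = R̄ / d₂ = 260.8750 / 2.534 = 102.9499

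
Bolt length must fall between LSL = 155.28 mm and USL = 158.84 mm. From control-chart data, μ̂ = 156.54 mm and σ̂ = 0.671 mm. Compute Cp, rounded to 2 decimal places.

Cp = (USL − LSL) / (6σ̂) = (158.84 − 155.28) / (6 × 0.671) = 3.5600 / 4.0260 = 0.8843

0.88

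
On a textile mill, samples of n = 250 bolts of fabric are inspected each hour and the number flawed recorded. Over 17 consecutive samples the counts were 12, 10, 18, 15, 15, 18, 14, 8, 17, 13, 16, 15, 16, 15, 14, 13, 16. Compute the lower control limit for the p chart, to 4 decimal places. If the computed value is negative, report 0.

p̄ = Σdᵢ / (k·n) = 245 / (17 × 250) = 0.05765
LCL = p̄ − 3·√(p̄(1−p̄)/n) = 0.05765 − 3 × 0.01474 = 0.01342

0.0134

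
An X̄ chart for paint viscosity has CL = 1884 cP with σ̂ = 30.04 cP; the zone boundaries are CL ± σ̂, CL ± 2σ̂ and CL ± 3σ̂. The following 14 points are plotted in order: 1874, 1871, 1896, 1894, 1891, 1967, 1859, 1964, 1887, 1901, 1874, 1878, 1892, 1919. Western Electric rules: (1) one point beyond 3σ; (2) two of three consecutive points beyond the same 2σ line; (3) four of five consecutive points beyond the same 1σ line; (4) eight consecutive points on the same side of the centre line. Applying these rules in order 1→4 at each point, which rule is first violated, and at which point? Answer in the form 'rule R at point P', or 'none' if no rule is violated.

Zone of each point (C = within 1σ̂, B = 1σ̂–2σ̂, A = 2σ̂–3σ̂, * = beyond 3σ̂; sign = side of CL): 1:-C, 2:-C, 3:+C, 4:+C, 5:+C, 6:+A, 7:-C, 8:+A, 9:+C, 10:+C, 11:-C, 12:-C, 13:+C, 14:+B
Rule 2 (two of three consecutive points beyond the same 2σ limit) is satisfied at point 8.

rule 2 at point 8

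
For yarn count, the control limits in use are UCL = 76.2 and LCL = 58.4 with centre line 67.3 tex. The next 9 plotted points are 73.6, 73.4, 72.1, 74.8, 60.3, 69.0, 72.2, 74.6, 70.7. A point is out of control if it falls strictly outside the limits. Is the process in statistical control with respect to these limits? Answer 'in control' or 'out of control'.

in control

All 9 points lie within [58.4, 76.2].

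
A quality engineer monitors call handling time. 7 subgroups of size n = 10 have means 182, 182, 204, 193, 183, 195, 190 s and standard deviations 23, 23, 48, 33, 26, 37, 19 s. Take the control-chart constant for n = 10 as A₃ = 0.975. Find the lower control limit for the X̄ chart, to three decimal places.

X̄̄ = (182 + 182 + 204 + 193 + 183 + 195 + 190) / 7 = 189.8571
s̄ = (23 + 23 + 48 + 33 + 26 + 37 + 19) / 7 = 29.8571
LCL = X̄̄ − A₃·s̄ = 189.8571 − 0.975 × 29.8571 = 160.7464

160.746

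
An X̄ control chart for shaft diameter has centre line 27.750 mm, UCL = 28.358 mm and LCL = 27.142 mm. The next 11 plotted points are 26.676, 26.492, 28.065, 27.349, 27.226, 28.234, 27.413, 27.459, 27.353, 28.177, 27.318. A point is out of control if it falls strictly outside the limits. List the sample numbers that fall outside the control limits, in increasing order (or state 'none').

1, 2

Compare each point to [27.142, 28.358]: sample 1 = 26.676 < LCL; sample 2 = 26.492 < LCL.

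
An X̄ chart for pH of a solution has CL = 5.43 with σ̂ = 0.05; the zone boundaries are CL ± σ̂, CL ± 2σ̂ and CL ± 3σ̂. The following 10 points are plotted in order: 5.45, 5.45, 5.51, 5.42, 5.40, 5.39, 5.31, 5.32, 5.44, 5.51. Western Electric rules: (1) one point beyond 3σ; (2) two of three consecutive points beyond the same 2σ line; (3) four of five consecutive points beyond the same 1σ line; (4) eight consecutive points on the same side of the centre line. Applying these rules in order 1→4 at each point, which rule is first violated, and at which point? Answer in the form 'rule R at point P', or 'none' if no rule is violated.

Zone of each point (C = within 1σ̂, B = 1σ̂–2σ̂, A = 2σ̂–3σ̂, * = beyond 3σ̂; sign = side of CL): 1:+C, 2:+C, 3:+B, 4:-C, 5:-C, 6:-C, 7:-A, 8:-A, 9:+C, 10:+B
Rule 2 (two of three consecutive points beyond the same 2σ limit) is satisfied at point 8.

rule 2 at point 8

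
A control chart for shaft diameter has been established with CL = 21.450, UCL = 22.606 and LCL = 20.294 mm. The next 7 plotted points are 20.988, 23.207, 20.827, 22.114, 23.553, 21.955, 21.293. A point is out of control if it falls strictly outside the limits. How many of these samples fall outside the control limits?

2

Compare each point to [20.294, 22.606]: sample 2 = 23.207 > UCL; sample 5 = 23.553 > UCL.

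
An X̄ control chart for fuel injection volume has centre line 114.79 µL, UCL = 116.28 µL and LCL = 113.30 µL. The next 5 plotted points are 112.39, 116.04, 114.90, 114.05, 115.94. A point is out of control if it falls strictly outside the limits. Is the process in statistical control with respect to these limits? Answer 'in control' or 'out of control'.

Compare each point to [113.30, 116.28]: sample 1 = 112.39 < LCL.

out of control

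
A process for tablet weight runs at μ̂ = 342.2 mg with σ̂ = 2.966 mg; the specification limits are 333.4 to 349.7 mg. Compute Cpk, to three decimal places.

Cpu = (USL − μ̂) / (3σ̂) = (349.7 − 342.2) / (3 × 2.966) = 0.8429; Cpl = (μ̂ − LSL) / (3σ̂) = (342.2 − 333.4) / (3 × 2.966) = 0.9890; Cpk = min(Cpu, Cpl) = 0.8429

0.843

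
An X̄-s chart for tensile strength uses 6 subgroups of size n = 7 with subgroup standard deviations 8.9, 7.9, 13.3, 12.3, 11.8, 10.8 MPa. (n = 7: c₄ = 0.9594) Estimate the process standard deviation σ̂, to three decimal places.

11.292

s̄ = (8.9 + 7.9 + 13.3 + 12.3 + 11.8 + 10.8) / 6 = 10.8333
σ̂ = s̄ / c₄ = 10.8333 / 0.9594 = 11.2918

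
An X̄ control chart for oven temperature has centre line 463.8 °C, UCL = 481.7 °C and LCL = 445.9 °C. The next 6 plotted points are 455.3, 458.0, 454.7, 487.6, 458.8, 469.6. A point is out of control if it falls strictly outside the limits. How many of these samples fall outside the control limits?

1

Compare each point to [445.9, 481.7]: sample 4 = 487.6 > UCL.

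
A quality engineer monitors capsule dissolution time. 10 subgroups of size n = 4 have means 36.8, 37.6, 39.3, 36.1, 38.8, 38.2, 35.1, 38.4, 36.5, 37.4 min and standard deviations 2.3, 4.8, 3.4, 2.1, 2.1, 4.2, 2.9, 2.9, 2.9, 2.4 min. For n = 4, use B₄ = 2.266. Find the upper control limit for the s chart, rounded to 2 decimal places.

6.80

s̄ = (2.3 + 4.8 + 3.4 + 2.1 + 2.1 + 4.2 + 2.9 + 2.9 + 2.9 + 2.4) / 10 = 3.0000
UCL_s = B₄·s̄ = 2.266 × 3.0000 = 6.7980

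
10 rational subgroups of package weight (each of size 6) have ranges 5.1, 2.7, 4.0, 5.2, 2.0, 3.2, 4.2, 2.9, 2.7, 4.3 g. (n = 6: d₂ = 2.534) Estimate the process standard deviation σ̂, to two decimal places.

R̄ = (5.1 + 2.7 + 4.0 + 5.2 + 2.0 + 3.2 + 4.2 + 2.9 + 2.7 + 4.3) / 10 = 3.6300
σ̂ = R̄ / d₂ = 3.6300 / 2.534 = 1.4325

1.43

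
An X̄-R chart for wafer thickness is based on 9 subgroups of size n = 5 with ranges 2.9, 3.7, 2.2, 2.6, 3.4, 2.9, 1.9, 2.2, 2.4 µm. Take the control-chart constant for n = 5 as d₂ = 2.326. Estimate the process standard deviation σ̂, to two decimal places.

R̄ = (2.9 + 3.7 + 2.2 + 2.6 + 3.4 + 2.9 + 1.9 + 2.2 + 2.4) / 9 = 2.6889
σ̂ = R̄ / d₂ = 2.6889 / 2.326 = 1.1560

1.16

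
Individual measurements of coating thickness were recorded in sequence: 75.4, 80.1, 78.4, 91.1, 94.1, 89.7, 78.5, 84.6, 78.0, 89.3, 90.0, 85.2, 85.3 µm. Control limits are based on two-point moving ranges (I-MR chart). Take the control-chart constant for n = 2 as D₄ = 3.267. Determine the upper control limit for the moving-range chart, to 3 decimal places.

18.322

Moving ranges: 4.7, 1.7, 12.7, 3.0, 4.4, 11.2, 6.1, 6.6, 11.3, 0.7, 4.8, 0.1; M̄R̄ = 67.3000 / 12 = 5.6083
UCL_MR = D₄·M̄R̄ = 3.267 × 5.6083 = 18.3224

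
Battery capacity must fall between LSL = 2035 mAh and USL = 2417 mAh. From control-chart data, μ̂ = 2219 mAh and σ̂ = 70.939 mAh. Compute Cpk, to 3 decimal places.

Cpu = (USL − μ̂) / (3σ̂) = (2417 − 2219) / (3 × 70.939) = 0.9304; Cpl = (μ̂ − LSL) / (3σ̂) = (2219 − 2035) / (3 × 70.939) = 0.8646; Cpk = min(Cpu, Cpl) = 0.8646

0.865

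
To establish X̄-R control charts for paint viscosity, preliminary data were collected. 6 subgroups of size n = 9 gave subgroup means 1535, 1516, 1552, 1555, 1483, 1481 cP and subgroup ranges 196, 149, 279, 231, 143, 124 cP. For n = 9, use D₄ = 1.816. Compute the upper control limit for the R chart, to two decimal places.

339.59

R̄ = (196 + 149 + 279 + 231 + 143 + 124) / 6 = 1122.0000 / 6 = 187.0000
UCL_R = D₄·R̄ = 1.816 × 187.0000 = 339.5920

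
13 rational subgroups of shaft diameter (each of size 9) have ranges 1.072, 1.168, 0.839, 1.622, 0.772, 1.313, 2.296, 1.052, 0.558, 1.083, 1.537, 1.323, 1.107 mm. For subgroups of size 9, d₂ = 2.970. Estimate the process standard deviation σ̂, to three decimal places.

0.408

R̄ = (1.072 + 1.168 + 0.839 + 1.622 + 0.772 + 1.313 + 2.296 + 1.052 + 0.558 + 1.083 + 1.537 + 1.323 + 1.107) / 13 = 1.2109
σ̂ = R̄ / d₂ = 1.2109 / 2.970 = 0.4077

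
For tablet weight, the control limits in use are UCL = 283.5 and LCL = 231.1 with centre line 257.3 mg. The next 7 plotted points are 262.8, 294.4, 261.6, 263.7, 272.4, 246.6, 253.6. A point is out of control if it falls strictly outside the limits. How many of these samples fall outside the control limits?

Compare each point to [231.1, 283.5]: sample 2 = 294.4 > UCL.

1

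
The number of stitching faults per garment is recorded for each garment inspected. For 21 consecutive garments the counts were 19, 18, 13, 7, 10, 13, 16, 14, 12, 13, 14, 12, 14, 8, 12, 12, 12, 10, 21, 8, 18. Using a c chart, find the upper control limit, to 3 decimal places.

c̄ = (19 + 18 + 13 + 7 + 10 + 13 + 16 + 14 + 12 + 13 + 14 + 12 + 14 + 8 + 12 + 12 + 12 + 10 + 21 + 8 + 18) / 21 = 276 / 21 = 13.1429
UCL = c̄ + 3√c̄ = 13.1429 + 3 × √13.1429 = 13.1429 + 3 × 3.6253 = 24.0188

24.019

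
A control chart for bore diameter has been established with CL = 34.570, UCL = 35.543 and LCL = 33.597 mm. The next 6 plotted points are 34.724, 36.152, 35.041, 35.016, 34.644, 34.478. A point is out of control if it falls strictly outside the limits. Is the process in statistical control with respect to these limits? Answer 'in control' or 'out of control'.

out of control

Compare each point to [33.597, 35.543]: sample 2 = 36.152 > UCL.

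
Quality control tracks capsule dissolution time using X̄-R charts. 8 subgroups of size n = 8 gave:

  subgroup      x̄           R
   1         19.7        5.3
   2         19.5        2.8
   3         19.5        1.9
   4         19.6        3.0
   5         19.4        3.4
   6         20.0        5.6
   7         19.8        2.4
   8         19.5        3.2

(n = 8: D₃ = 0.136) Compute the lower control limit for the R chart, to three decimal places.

R̄ = (5.3 + 2.8 + 1.9 + 3.0 + 3.4 + 5.6 + 2.4 + 3.2) / 8 = 27.6000 / 8 = 3.4500
LCL_R = D₃·R̄ = 0.136 × 3.4500 = 0.4692

0.469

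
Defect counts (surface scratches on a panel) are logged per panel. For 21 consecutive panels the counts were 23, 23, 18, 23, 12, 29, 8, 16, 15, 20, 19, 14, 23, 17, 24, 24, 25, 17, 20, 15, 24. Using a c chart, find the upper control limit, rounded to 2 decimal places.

32.72

c̄ = (23 + 23 + 18 + 23 + 12 + 29 + 8 + 16 + 15 + 20 + 19 + 14 + 23 + 17 + 24 + 24 + 25 + 17 + 20 + 15 + 24) / 21 = 409 / 21 = 19.4762
UCL = c̄ + 3√c̄ = 19.4762 + 3 × √19.4762 = 19.4762 + 3 × 4.4132 = 32.7157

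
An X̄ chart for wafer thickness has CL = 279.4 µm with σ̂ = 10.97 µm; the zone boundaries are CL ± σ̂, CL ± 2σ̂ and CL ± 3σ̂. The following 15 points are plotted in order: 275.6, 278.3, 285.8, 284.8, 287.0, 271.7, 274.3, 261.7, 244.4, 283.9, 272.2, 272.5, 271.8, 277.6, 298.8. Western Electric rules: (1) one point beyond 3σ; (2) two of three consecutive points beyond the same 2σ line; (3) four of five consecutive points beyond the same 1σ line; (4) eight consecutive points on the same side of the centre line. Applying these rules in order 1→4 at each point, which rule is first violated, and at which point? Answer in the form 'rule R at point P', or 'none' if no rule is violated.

rule 1 at point 9

Zone of each point (C = within 1σ̂, B = 1σ̂–2σ̂, A = 2σ̂–3σ̂, * = beyond 3σ̂; sign = side of CL): 1:-C, 2:-C, 3:+C, 4:+C, 5:+C, 6:-C, 7:-C, 8:-B, 9:-*, 10:+C, 11:-C, 12:-C, 13:-C, 14:-C, 15:+B
Rule 1 (one point beyond the 3σ limits) is satisfied at point 9.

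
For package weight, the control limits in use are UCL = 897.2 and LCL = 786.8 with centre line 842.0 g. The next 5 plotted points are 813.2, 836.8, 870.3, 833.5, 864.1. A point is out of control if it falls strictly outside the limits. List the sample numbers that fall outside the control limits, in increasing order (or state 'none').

none

All 5 points lie within [786.8, 897.2].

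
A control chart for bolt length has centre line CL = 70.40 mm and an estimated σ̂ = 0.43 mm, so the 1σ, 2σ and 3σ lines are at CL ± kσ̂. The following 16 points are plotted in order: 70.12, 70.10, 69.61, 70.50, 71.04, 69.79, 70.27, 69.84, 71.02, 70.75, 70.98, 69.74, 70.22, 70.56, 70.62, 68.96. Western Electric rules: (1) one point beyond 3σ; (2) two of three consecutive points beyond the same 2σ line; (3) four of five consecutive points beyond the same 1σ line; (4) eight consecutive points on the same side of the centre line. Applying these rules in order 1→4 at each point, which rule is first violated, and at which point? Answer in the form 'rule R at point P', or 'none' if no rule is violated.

Zone of each point (C = within 1σ̂, B = 1σ̂–2σ̂, A = 2σ̂–3σ̂, * = beyond 3σ̂; sign = side of CL): 1:-C, 2:-C, 3:-B, 4:+C, 5:+B, 6:-B, 7:-C, 8:-B, 9:+B, 10:+C, 11:+B, 12:-B, 13:-C, 14:+C, 15:+C, 16:-*
Rule 1 (one point beyond the 3σ limits) is satisfied at point 16.

rule 1 at point 16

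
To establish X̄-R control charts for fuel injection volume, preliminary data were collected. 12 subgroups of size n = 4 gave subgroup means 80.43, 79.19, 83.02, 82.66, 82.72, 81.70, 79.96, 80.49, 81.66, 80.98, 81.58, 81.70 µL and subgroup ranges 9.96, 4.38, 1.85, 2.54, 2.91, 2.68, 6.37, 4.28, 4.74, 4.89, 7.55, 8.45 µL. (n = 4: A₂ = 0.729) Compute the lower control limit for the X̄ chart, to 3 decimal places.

X̄̄ = (80.43 + 79.19 + 83.02 + 82.66 + 82.72 + 81.70 + 79.96 + 80.49 + 81.66 + 80.98 + 81.58 + 81.70) / 12 = 976.0900 / 12 = 81.3408
R̄ = (9.96 + 4.38 + 1.85 + 2.54 + 2.91 + 2.68 + 6.37 + 4.28 + 4.74 + 4.89 + 7.55 + 8.45) / 12 = 60.6000 / 12 = 5.0500
LCL = X̄̄ − A₂·R̄ = 81.3408 − 0.729 × 5.0500 = 77.6594

77.659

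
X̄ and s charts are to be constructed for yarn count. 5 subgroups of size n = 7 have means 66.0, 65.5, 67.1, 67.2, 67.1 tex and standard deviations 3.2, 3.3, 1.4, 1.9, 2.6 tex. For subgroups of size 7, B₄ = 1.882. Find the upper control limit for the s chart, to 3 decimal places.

4.667

s̄ = (3.2 + 3.3 + 1.4 + 1.9 + 2.6) / 5 = 2.4800
UCL_s = B₄·s̄ = 1.882 × 2.4800 = 4.6674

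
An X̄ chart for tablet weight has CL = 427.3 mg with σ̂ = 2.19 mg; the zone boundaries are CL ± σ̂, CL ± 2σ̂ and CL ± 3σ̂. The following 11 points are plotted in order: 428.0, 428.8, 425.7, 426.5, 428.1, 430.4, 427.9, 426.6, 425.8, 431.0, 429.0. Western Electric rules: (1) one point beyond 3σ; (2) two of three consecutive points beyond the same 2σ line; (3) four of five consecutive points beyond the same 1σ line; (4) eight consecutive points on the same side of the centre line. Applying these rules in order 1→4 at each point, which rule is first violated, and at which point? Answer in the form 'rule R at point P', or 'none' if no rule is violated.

Zone of each point (C = within 1σ̂, B = 1σ̂–2σ̂, A = 2σ̂–3σ̂, * = beyond 3σ̂; sign = side of CL): 1:+C, 2:+C, 3:-C, 4:-C, 5:+C, 6:+B, 7:+C, 8:-C, 9:-C, 10:+B, 11:+C
No rule fires across all 11 points.

none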